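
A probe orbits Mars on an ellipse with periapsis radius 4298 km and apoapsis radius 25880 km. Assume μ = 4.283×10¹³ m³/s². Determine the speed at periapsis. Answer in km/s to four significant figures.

v ≈ 4.134 km/s

Semi-major axis a = (r_p + r_a)/2 = 15089 km = 1.509×10⁷ m.
Vis-viva: v² = μ(2/r − 1/a) = 4.283×10¹³ × (4.653×10⁻⁷ − 6.627×10⁻⁸) = 1.709×10⁷ m²/s².
v = 4134 m/s = 4.134 km/s.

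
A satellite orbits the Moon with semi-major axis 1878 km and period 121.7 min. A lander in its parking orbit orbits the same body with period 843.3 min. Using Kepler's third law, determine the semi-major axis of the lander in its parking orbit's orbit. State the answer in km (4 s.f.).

Kepler's third law: a³ ∝ T², so a₂ = a₁ (T₂/T₁)^(2/3).
T₂/T₁ = 6.929, (T₂/T₁)^(2/3) = 3.635.
a₂ = 1878 × 3.635 = 6826 km.

a₂ ≈ 6826 km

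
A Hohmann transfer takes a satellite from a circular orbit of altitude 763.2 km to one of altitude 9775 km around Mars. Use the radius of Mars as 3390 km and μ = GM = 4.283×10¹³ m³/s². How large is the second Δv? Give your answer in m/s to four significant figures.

Δv ≈ 554.5 m/s

r₁ = 3390 + 763.2 = 4153.2 km = 4.1532×10⁶ m.
r₂ = 3390 + 9775 = 13165 km = 1.3165×10⁷ m.
Transfer ellipse a_t = (r₁ + r₂)/2 = 8.659×10⁶ m.
At r₁: circular v_c1 = √(μ/r₁) = 3211 m/s; transfer-periapsis v_p = √[μ(2/r₁ − 1/a_t)] = 3960 m/s.
At r₂: circular v_c2 = √(μ/r₂) = 1804 m/s; transfer-apoapsis v_a = √[μ(2/r₂ − 1/a_t)] = 1249 m/s.
Δv₂ = v_c2 − v_a = 554.5 m/s.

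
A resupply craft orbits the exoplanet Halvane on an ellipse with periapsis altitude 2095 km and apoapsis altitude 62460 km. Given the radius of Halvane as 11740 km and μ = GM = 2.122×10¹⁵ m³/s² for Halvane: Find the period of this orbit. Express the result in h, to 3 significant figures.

r_p = 11740 + 2095 = 13835 km = 1.3835×10⁷ m.
r_a = 11740 + 62460 = 74200 km = 7.4200×10⁷ m.
Semi-major axis a = (r_p + r_a)/2 = (13835 + 74200)/2 = 44018 km = 4.402×10⁷ m.
By Kepler's third law T = 2π√(a³/μ) = 2π × 6.340×10³ = 3.983×10⁴ s.
= 11.06 h.

T ≈ 11.1 h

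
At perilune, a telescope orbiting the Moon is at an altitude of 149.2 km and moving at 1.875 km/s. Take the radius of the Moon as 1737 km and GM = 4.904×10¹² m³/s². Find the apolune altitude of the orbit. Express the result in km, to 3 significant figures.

r_p = 1737 + 149.2 = 1886.2 km = 1.886×10⁶ m.
Specific energy ε = v²/2 − μ/r = -8.421×10⁵ J/kg, so a = −μ/(2ε) = 2.912×10⁶ m.
The apsides satisfy r_p + r_a = 2a, so the apolune radius is 2a − r_p = 3.937×10⁶ m = 3937.2 km.
Apolune altitude = 3937.2 − 1737 = 2200.2 km.

apolune altitude ≈ 2200 km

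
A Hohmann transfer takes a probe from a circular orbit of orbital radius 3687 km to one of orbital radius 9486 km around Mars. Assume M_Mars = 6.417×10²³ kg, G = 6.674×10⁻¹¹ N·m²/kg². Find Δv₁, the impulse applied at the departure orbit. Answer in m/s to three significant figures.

Δv ≈ 682 m/s

μ = GM = 6.674×10⁻¹¹ × 6.417×10²³ = 4.283×10¹³ m³/s².
r₁ = 3687 km = 3.687×10⁶ m.
r₂ = 9486 km = 9.486×10⁶ m.
Transfer ellipse a_t = (r₁ + r₂)/2 = 6.586×10⁶ m.
At r₁: circular v_c1 = √(μ/r₁) = 3408 m/s; transfer-periapsis v_p = √[μ(2/r₁ − 1/a_t)] = 4090 m/s.
Δv₁ = v_p − v_c1 = 681.9 m/s.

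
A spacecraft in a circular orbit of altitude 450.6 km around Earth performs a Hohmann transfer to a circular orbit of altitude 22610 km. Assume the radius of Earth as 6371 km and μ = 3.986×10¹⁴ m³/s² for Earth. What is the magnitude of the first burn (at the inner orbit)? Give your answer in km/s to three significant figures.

r₁ = 6371 + 450.6 = 6821.6 km = 6.8216×10⁶ m.
r₂ = 6371 + 22610 = 28981 km = 2.8981×10⁷ m.
Transfer ellipse a_t = (r₁ + r₂)/2 = 1.790×10⁷ m.
At r₁: circular v_c1 = √(μ/r₁) = 7644 m/s; transfer-perigee v_p = √[μ(2/r₁ − 1/a_t)] = 9726 m/s.
Δv₁ = v_p − v_c1 = 2082 m/s.
= 2.082 km/s.

Δv ≈ 2.08 km/s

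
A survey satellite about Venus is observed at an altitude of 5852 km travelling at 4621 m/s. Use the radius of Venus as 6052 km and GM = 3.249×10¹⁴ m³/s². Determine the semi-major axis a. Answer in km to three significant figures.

a ≈ 9780 km

r = 6052 + 5852 = 11904 km = 1.190×10⁷ m.
Vis-viva rearranged: 1/a = 2/r − v²/μ = 1.680×10⁻⁷ − 6.572×10⁻⁸ = 1.023×10⁻⁷ m⁻¹.
a = 9.776×10⁶ m = 9776.4 km.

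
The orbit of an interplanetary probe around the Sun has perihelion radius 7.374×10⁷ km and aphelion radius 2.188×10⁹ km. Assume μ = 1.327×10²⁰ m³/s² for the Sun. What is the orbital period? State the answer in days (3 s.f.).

T ≈ 7590 days

Semi-major axis a = (r_p + r_a)/2 = (7.3740×10⁷ + 2.1880×10⁹)/2 = 1.1309×10⁹ km = 1.131×10¹² m.
By Kepler's third law T = 2π√(a³/μ) = 2π × 1.044×10⁸ = 6.559×10⁸ s.
= 7592 days.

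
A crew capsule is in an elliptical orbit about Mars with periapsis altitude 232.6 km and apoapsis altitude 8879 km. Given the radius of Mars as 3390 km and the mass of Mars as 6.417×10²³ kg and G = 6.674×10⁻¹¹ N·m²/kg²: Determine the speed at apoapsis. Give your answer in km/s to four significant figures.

μ = GM = 6.674×10⁻¹¹ × 6.417×10²³ = 4.283×10¹³ m³/s².
r_p = 3390 + 232.6 = 3622.6 km = 3.6226×10⁶ m.
r_a = 3390 + 8879 = 12269 km = 1.2269×10⁷ m.
Semi-major axis a = (r_p + r_a)/2 = 7945.8 km = 7.946×10⁶ m.
Vis-viva: v² = μ(2/r − 1/a) = 4.283×10¹³ × (1.630×10⁻⁷ − 1.259×10⁻⁷) = 1.591×10⁶ m²/s².
v = 1262 m/s = 1.262 km/s.

v ≈ 1.262 km/s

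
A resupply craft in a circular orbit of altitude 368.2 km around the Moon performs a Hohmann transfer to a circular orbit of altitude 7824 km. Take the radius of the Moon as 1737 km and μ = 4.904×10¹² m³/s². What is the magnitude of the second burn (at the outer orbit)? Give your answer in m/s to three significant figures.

r₁ = 1737 + 368.2 = 2105.2 km = 2.1052×10⁶ m.
r₂ = 1737 + 7824 = 9561.0 km = 9.5610×10⁶ m.
Transfer ellipse a_t = (r₁ + r₂)/2 = 5.833×10⁶ m.
At r₁: circular v_c1 = √(μ/r₁) = 1526 m/s; transfer-perilune v_p = √[μ(2/r₁ − 1/a_t)] = 1954 m/s.
At r₂: circular v_c2 = √(μ/r₂) = 716.2 m/s; transfer-apolune v_a = √[μ(2/r₂ − 1/a_t)] = 430.2 m/s.
Δv₂ = v_c2 − v_a = 285.9 m/s.

Δv ≈ 286 m/s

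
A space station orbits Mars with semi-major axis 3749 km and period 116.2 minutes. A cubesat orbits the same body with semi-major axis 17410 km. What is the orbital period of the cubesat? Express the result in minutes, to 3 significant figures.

T₂ ≈ 1160 minutes

Kepler's third law: T² ∝ a³, so T₂ = T₁ (a₂/a₁)^(3/2).
a₂/a₁ = 4.644, (a₂/a₁)^(3/2) = 10.01.
T₂ = 116.2 × 10.01 = 1163 minutes.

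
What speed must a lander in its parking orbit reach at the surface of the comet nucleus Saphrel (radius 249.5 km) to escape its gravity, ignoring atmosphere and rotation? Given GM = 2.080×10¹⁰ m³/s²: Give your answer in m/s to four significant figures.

r = R = 2.495×10⁵ m.
Escape speed v_esc = √(2μ/r) = √(2 × 2.080×10¹⁰ / 2.495×10⁵) = √(1.667×10⁵) = 408.3 m/s.

v_esc ≈ 408.3 m/s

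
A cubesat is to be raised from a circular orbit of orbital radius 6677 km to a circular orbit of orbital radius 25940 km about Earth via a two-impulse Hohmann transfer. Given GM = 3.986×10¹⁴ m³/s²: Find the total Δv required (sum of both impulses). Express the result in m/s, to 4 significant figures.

r₁ = 6677 km = 6.677×10⁶ m.
r₂ = 25940 km = 2.594×10⁷ m.
Transfer ellipse a_t = (r₁ + r₂)/2 = 1.631×10⁷ m.
At r₁: circular v_c1 = √(μ/r₁) = 7726 m/s; transfer-perigee v_p = √[μ(2/r₁ − 1/a_t)] = 9744 m/s.
Δv₁ = v_p − v_c1 = 2018 m/s.
At r₂: circular v_c2 = √(μ/r₂) = 3920 m/s; transfer-apogee v_a = √[μ(2/r₂ − 1/a_t)] = 2508 m/s.
Δv₂ = v_c2 − v_a = 1412 m/s.
Total Δv = Δv₁ + Δv₂ = 3430 m/s.

Δv_total ≈ 3430 m/s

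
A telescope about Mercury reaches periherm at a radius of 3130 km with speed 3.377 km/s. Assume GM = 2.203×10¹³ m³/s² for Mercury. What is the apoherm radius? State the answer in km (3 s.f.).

apoherm radius ≈ 13400 km

r_p = 3.130×10⁶ m.
Specific energy ε = v²/2 − μ/r = -1.336×10⁶ J/kg, so a = −μ/(2ε) = 8.243×10⁶ m.
The apsides satisfy r_p + r_a = 2a, so the apoherm radius is 2a − r_p = 1.336×10⁷ m = 13356 km.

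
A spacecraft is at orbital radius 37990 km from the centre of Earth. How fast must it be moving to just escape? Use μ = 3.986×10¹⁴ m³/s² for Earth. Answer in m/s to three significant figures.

v_esc ≈ 4580 m/s

r = 37990 km = 3.799×10⁷ m.
Escape speed v_esc = √(2μ/r) = √(2 × 3.986×10¹⁴ / 3.799×10⁷) = √(2.098×10⁷) = 4581 m/s.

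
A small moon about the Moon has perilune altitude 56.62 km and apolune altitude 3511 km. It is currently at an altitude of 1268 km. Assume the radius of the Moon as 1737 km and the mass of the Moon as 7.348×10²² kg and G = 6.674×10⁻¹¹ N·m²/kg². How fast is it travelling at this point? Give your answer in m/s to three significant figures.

μ = GM = 6.674×10⁻¹¹ × 7.348×10²² = 4.904×10¹² m³/s².
r_p = 1737 + 56.62 = 1793.6 km = 1.7936×10⁶ m.
r_a = 1737 + 3511 = 5248.0 km = 5.2480×10⁶ m.
r = 1737 + 1268 = 3005.0 km = 3.005×10⁶ m.
Semi-major axis a = (r_p + r_a)/2 = 3520.8 km = 3.521×10⁶ m.
Vis-viva: v² = μ(2/r − 1/a) = 4.904×10¹² × (6.656×10⁻⁷ − 2.840×10⁻⁷) = 1.871×10⁶ m²/s².
v = 1368 m/s.

v ≈ 1370 m/s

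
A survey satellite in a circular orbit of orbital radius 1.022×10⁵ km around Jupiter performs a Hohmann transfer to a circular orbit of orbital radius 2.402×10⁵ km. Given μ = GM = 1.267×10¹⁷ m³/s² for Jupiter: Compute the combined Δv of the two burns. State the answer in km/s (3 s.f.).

Δv_total ≈ 11.7 km/s

r₁ = 1.022×10⁵ km = 1.022×10⁸ m.
r₂ = 2.402×10⁵ km = 2.402×10⁸ m.
Transfer ellipse a_t = (r₁ + r₂)/2 = 1.712×10⁸ m.
At r₁: circular v_c1 = √(μ/r₁) = 35210 m/s; transfer-perijove v_p = √[μ(2/r₁ − 1/a_t)] = 41710 m/s.
Δv₁ = v_p − v_c1 = 6496 m/s.
At r₂: circular v_c2 = √(μ/r₂) = 22970 m/s; transfer-apojove v_a = √[μ(2/r₂ − 1/a_t)] = 17740 m/s.
Δv₂ = v_c2 − v_a = 5222 m/s.
Total Δv = Δv₁ + Δv₂ = 11720 m/s = 11.72 km/s.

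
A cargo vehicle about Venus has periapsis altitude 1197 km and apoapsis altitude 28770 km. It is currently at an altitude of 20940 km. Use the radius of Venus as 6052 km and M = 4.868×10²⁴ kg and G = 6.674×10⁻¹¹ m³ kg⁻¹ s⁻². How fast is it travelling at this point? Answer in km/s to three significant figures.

v ≈ 2.94 km/s

μ = GM = 6.674×10⁻¹¹ × 4.868×10²⁴ = 3.249×10¹⁴ m³/s².
r_p = 6052 + 1197 = 7249.0 km = 7.2490×10⁶ m.
r_a = 6052 + 28770 = 34822 km = 3.4822×10⁷ m.
r = 6052 + 20940 = 26992 km = 2.699×10⁷ m.
Semi-major axis a = (r_p + r_a)/2 = 21036 km = 2.104×10⁷ m.
Vis-viva: v² = μ(2/r − 1/a) = 3.249×10¹⁴ × (7.410×10⁻⁸ − 4.754×10⁻⁸) = 8.628×10⁶ m²/s².
v = 2937 m/s = 2.937 km/s.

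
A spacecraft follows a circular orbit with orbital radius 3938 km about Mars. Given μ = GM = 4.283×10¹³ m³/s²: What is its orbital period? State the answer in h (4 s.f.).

T ≈ 2.084 h

r = 3938 km = 3.938×10⁶ m.
Kepler's third law: T = 2π√(r³/μ) = 2π√((3.938×10⁶)³ / 4.283×10¹³).
r³/μ = 1.426×10⁶ s², so T = 2π × 1.194×10³ = 7.503×10³ s.
Converting: 7.503×10³ s ÷ 3600 = 2.084 h.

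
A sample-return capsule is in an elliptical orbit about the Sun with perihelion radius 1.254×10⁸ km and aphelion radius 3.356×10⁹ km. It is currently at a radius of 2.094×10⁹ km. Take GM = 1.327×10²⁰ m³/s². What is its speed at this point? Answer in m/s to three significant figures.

v ≈ 7110 m/s

Semi-major axis a = (r_p + r_a)/2 = 1.7407×10⁹ km = 1.741×10¹² m.
Vis-viva: v² = μ(2/r − 1/a) = 1.327×10²⁰ × (9.551×10⁻¹³ − 5.745×10⁻¹³) = 5.051×10⁷ m²/s².
v = 7107 m/s.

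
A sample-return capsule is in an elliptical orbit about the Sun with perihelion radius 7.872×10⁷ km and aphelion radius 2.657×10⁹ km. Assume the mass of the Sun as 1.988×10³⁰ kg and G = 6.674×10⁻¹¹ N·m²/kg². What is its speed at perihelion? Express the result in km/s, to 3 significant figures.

μ = GM = 6.674×10⁻¹¹ × 1.988×10³⁰ = 1.327×10²⁰ m³/s².
Semi-major axis a = (r_p + r_a)/2 = 1.3679×10⁹ km = 1.368×10¹² m.
Vis-viva: v² = μ(2/r − 1/a) = 1.327×10²⁰ × (2.541×10⁻¹¹ − 7.311×10⁻¹³) = 3.274×10⁹ m²/s².
v = 57220 m/s = 57.22 km/s.

v ≈ 57.2 km/s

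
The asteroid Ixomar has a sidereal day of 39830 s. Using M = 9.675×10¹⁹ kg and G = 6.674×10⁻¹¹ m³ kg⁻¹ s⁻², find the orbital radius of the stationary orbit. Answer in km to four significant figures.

μ = GM = 6.674×10⁻¹¹ × 9.675×10¹⁹ = 6.457×10⁹ m³/s².
A synchronous orbit has period T, so by Kepler's third law a = (μT²/4π²)^(1/3).
μT²/4π² = 6.457×10⁹ × (3.983×10⁴)² / 39.48 = 2.595×10¹⁷ m³.
a = 6.378×10⁵ m = 637.82 km.

r_sync ≈ 637.8 km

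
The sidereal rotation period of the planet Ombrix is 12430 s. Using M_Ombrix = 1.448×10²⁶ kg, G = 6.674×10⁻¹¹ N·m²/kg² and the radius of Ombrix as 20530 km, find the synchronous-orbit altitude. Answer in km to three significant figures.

h_sync ≈ 13000 km

μ = GM = 6.674×10⁻¹¹ × 1.448×10²⁶ = 9.664×10¹⁵ m³/s².
A synchronous orbit has period T, so by Kepler's third law a = (μT²/4π²)^(1/3).
μT²/4π² = 9.664×10¹⁵ × (1.243×10⁴)² / 39.48 = 3.782×10²² m³.
a = 3.357×10⁷ m = 33567 km.
Altitude h = a − R = 33567 − 20530 = 13037 km.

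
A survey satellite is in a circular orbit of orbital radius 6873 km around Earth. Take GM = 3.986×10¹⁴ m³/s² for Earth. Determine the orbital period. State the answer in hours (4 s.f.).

r = 6873 km = 6.873×10⁶ m.
Kepler's third law: T = 2π√(r³/μ) = 2π√((6.873×10⁶)³ / 3.986×10¹⁴).
r³/μ = 8.145×10⁵ s², so T = 2π × 9.025×10² = 5.671×10³ s.
Converting: 5.671×10³ s ÷ 3600 = 1.575 hours.

T ≈ 1.575 hours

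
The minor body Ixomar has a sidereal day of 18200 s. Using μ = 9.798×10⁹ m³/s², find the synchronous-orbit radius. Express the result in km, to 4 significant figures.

r_sync ≈ 434.8 km

A synchronous orbit has period T, so by Kepler's third law a = (μT²/4π²)^(1/3).
μT²/4π² = 9.798×10⁹ × (1.820×10⁴)² / 39.48 = 8.221×10¹⁶ m³.
a = 4.348×10⁵ m = 434.82 km.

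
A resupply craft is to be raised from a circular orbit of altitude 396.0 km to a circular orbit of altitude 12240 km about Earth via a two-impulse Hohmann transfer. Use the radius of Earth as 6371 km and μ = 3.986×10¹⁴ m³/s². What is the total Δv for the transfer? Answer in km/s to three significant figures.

r₁ = 6371 + 396.0 = 6767.0 km = 6.7670×10⁶ m.
r₂ = 6371 + 12240 = 18611 km = 1.8611×10⁷ m.
Transfer ellipse a_t = (r₁ + r₂)/2 = 1.269×10⁷ m.
At r₁: circular v_c1 = √(μ/r₁) = 7675 m/s; transfer-perigee v_p = √[μ(2/r₁ − 1/a_t)] = 9295 m/s.
Δv₁ = v_p − v_c1 = 1620 m/s.
At r₂: circular v_c2 = √(μ/r₂) = 4628 m/s; transfer-apogee v_a = √[μ(2/r₂ − 1/a_t)] = 3380 m/s.
Δv₂ = v_c2 − v_a = 1248 m/s.
Total Δv = Δv₁ + Δv₂ = 2868 m/s = 2.868 km/s.

Δv_total ≈ 2.87 km/s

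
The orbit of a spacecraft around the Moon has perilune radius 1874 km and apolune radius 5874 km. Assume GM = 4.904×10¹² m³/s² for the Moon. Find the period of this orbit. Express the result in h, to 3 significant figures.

T ≈ 6.01 h

Semi-major axis a = (r_p + r_a)/2 = (1874.0 + 5874.0)/2 = 3874.0 km = 3.874×10⁶ m.
By Kepler's third law T = 2π√(a³/μ) = 2π × 3.443×10³ = 2.163×10⁴ s.
= 6.010 h.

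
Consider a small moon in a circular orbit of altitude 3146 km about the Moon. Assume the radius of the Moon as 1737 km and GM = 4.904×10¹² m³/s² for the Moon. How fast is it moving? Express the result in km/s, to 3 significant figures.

v ≈ 1.00 km/s

r = 1737 + 3146 = 4883.0 km = 4.8830×10⁶ m.
For a circular orbit v = √(μ/r) = √(4.904×10¹² / 4.883×10⁶) = √(1.004×10⁶) = 1002 m/s.
That is 1.002 km/s.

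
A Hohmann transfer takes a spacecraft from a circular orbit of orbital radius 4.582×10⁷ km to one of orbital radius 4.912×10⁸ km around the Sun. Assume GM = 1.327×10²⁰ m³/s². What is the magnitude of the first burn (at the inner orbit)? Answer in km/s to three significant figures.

Δv ≈ 19.0 km/s

r₁ = 4.582×10⁷ km = 4.582×10¹⁰ m.
r₂ = 4.912×10⁸ km = 4.912×10¹¹ m.
Transfer ellipse a_t = (r₁ + r₂)/2 = 2.685×10¹¹ m.
At r₁: circular v_c1 = √(μ/r₁) = 53820 m/s; transfer-perihelion v_p = √[μ(2/r₁ − 1/a_t)] = 72790 m/s.
Δv₁ = v_p − v_c1 = 18970 m/s.
= 18.97 km/s.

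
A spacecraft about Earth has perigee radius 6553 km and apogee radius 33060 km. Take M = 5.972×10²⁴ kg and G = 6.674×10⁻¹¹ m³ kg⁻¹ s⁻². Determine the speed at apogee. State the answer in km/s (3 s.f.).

μ = GM = 6.674×10⁻¹¹ × 5.972×10²⁴ = 3.986×10¹⁴ m³/s².
Semi-major axis a = (r_p + r_a)/2 = 19806 km = 1.981×10⁷ m.
Vis-viva: v² = μ(2/r − 1/a) = 3.986×10¹⁴ × (6.050×10⁻⁸ − 5.049×10⁻⁸) = 3.989×10⁶ m²/s².
v = 1997 m/s = 1.997 km/s.

v ≈ 2.00 km/s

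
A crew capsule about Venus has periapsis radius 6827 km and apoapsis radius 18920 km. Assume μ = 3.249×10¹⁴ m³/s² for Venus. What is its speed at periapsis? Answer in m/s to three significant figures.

Semi-major axis a = (r_p + r_a)/2 = 12874 km = 1.287×10⁷ m.
Vis-viva: v² = μ(2/r − 1/a) = 3.249×10¹⁴ × (2.930×10⁻⁷ − 7.768×10⁻⁸) = 6.994×10⁷ m²/s².
v = 8363 m/s.

v ≈ 8360 m/s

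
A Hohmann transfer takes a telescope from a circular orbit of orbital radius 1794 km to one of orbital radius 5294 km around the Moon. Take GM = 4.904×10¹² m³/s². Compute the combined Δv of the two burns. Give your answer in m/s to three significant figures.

r₁ = 1794 km = 1.794×10⁶ m.
r₂ = 5294 km = 5.294×10⁶ m.
Transfer ellipse a_t = (r₁ + r₂)/2 = 3.544×10⁶ m.
At r₁: circular v_c1 = √(μ/r₁) = 1653 m/s; transfer-perilune v_p = √[μ(2/r₁ − 1/a_t)] = 2021 m/s.
Δv₁ = v_p − v_c1 = 367.4 m/s.
At r₂: circular v_c2 = √(μ/r₂) = 962.5 m/s; transfer-apolune v_a = √[μ(2/r₂ − 1/a_t)] = 684.8 m/s.
Δv₂ = v_c2 − v_a = 277.7 m/s.
Total Δv = Δv₁ + Δv₂ = 645.1 m/s.

Δv_total ≈ 645 m/s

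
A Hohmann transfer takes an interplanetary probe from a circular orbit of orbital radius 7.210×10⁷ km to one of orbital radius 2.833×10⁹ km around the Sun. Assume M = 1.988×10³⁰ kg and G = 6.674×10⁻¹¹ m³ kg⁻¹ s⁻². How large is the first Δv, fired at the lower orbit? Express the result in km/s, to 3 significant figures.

Δv ≈ 17.0 km/s

μ = GM = 6.674×10⁻¹¹ × 1.988×10³⁰ = 1.327×10²⁰ m³/s².
r₁ = 7.210×10⁷ km = 7.210×10¹⁰ m.
r₂ = 2.833×10⁹ km = 2.833×10¹² m.
Transfer ellipse a_t = (r₁ + r₂)/2 = 1.453×10¹² m.
At r₁: circular v_c1 = √(μ/r₁) = 42900 m/s; transfer-perihelion v_p = √[μ(2/r₁ − 1/a_t)] = 59910 m/s.
Δv₁ = v_p − v_c1 = 17010 m/s.
= 17.01 km/s.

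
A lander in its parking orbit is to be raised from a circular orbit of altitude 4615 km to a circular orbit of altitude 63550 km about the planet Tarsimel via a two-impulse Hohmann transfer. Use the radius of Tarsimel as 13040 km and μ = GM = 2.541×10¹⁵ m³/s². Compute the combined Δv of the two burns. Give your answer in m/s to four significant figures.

Δv_total ≈ 5532 m/s

r₁ = 13040 + 4615 = 17655 km = 1.7655×10⁷ m.
r₂ = 13040 + 63550 = 76590 km = 7.6590×10⁷ m.
Transfer ellipse a_t = (r₁ + r₂)/2 = 4.712×10⁷ m.
At r₁: circular v_c1 = √(μ/r₁) = 12000 m/s; transfer-periapsis v_p = √[μ(2/r₁ − 1/a_t)] = 15290 m/s.
Δv₁ = v_p − v_c1 = 3298 m/s.
At r₂: circular v_c2 = √(μ/r₂) = 5760 m/s; transfer-apoapsis v_a = √[μ(2/r₂ − 1/a_t)] = 3526 m/s.
Δv₂ = v_c2 − v_a = 2234 m/s.
Total Δv = Δv₁ + Δv₂ = 5532 m/s.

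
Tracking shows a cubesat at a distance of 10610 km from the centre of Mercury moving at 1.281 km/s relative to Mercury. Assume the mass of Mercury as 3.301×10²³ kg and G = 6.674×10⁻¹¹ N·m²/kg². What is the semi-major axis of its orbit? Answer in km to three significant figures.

μ = GM = 6.674×10⁻¹¹ × 3.301×10²³ = 2.203×10¹³ m³/s².
r = 1.061×10⁷ m.
Vis-viva rearranged: 1/a = 2/r − v²/μ = 1.885×10⁻⁷ − 7.448×10⁻⁸ = 1.140×10⁻⁷ m⁻¹.
a = 8.771×10⁶ m = 8770.6 km.

a ≈ 8770 km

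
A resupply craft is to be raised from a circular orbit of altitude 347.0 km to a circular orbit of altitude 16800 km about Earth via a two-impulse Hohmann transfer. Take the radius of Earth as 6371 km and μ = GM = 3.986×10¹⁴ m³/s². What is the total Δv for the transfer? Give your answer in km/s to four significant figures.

r₁ = 6371 + 347.0 = 6718.0 km = 6.7180×10⁶ m.
r₂ = 6371 + 16800 = 23171 km = 2.3171×10⁷ m.
Transfer ellipse a_t = (r₁ + r₂)/2 = 1.494×10⁷ m.
At r₁: circular v_c1 = √(μ/r₁) = 7703 m/s; transfer-perigee v_p = √[μ(2/r₁ − 1/a_t)] = 9591 m/s.
Δv₁ = v_p − v_c1 = 1889 m/s.
At r₂: circular v_c2 = √(μ/r₂) = 4148 m/s; transfer-apogee v_a = √[μ(2/r₂ − 1/a_t)] = 2781 m/s.
Δv₂ = v_c2 − v_a = 1367 m/s.
Total Δv = Δv₁ + Δv₂ = 3255 m/s = 3.255 km/s.

Δv_total ≈ 3.255 km/s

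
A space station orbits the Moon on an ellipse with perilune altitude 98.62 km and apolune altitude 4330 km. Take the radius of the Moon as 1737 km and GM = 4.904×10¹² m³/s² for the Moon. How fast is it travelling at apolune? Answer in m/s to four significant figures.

r_p = 1737 + 98.62 = 1835.6 km = 1.8356×10⁶ m.
r_a = 1737 + 4330 = 6067.0 km = 6.0670×10⁶ m.
Semi-major axis a = (r_p + r_a)/2 = 3951.3 km = 3.951×10⁶ m.
Vis-viva: v² = μ(2/r − 1/a) = 4.904×10¹² × (3.297×10⁻⁷ − 2.531×10⁻⁷) = 3.755×10⁵ m²/s².
v = 612.8 m/s.

v ≈ 612.8 m/s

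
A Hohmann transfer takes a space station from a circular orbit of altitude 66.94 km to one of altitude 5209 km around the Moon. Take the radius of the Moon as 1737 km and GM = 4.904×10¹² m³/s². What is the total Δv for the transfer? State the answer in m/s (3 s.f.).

r₁ = 1737 + 66.94 = 1803.9 km = 1.8039×10⁶ m.
r₂ = 1737 + 5209 = 6946.0 km = 6.9460×10⁶ m.
Transfer ellipse a_t = (r₁ + r₂)/2 = 4.375×10⁶ m.
At r₁: circular v_c1 = √(μ/r₁) = 1649 m/s; transfer-perilune v_p = √[μ(2/r₁ − 1/a_t)] = 2078 m/s.
Δv₁ = v_p − v_c1 = 428.7 m/s.
At r₂: circular v_c2 = √(μ/r₂) = 840.2 m/s; transfer-apolune v_a = √[μ(2/r₂ − 1/a_t)] = 539.5 m/s.
Δv₂ = v_c2 − v_a = 300.7 m/s.
Total Δv = Δv₁ + Δv₂ = 729.4 m/s.

Δv_total ≈ 729 m/s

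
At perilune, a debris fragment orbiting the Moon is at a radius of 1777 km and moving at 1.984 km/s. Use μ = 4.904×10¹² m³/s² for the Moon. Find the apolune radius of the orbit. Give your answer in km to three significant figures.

r_p = 1.777×10⁶ m.
Specific energy ε = v²/2 − μ/r = -7.916×10⁵ J/kg, so a = −μ/(2ε) = 3.098×10⁶ m.
The apsides satisfy r_p + r_a = 2a, so the apolune radius is 2a − r_p = 4.418×10⁶ m = 4418.2 km.

apolune radius ≈ 4420 km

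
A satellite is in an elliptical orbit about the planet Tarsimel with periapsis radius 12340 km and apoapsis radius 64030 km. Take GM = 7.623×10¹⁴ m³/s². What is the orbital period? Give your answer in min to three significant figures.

Semi-major axis a = (r_p + r_a)/2 = (12340 + 64030)/2 = 38185 km = 3.818×10⁷ m.
By Kepler's third law T = 2π√(a³/μ) = 2π × 8.546×10³ = 5.370×10⁴ s.
= 895.0 min.

T ≈ 895 min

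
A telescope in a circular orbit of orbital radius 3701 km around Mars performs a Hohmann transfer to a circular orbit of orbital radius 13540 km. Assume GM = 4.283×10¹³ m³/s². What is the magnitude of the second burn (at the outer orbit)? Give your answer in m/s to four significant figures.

r₁ = 3701 km = 3.701×10⁶ m.
r₂ = 13540 km = 1.354×10⁷ m.
Transfer ellipse a_t = (r₁ + r₂)/2 = 8.620×10⁶ m.
At r₁: circular v_c1 = √(μ/r₁) = 3402 m/s; transfer-periapsis v_p = √[μ(2/r₁ − 1/a_t)] = 4263 m/s.
At r₂: circular v_c2 = √(μ/r₂) = 1779 m/s; transfer-apoapsis v_a = √[μ(2/r₂ − 1/a_t)] = 1165 m/s.
Δv₂ = v_c2 − v_a = 613.2 m/s.

Δv ≈ 613.2 m/s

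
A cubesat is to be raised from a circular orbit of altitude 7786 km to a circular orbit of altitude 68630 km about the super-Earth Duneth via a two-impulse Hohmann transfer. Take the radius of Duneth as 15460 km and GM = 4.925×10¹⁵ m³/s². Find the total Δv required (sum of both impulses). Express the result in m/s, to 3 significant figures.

r₁ = 15460 + 7786 = 23246 km = 2.3246×10⁷ m.
r₂ = 15460 + 68630 = 84090 km = 8.4090×10⁷ m.
Transfer ellipse a_t = (r₁ + r₂)/2 = 5.367×10⁷ m.
At r₁: circular v_c1 = √(μ/r₁) = 14560 m/s; transfer-periapsis v_p = √[μ(2/r₁ − 1/a_t)] = 18220 m/s.
Δv₁ = v_p − v_c1 = 3664 m/s.
At r₂: circular v_c2 = √(μ/r₂) = 7653 m/s; transfer-apoapsis v_a = √[μ(2/r₂ − 1/a_t)] = 5037 m/s.
Δv₂ = v_c2 − v_a = 2616 m/s.
Total Δv = Δv₁ + Δv₂ = 6281 m/s.

Δv_total ≈ 6280 m/s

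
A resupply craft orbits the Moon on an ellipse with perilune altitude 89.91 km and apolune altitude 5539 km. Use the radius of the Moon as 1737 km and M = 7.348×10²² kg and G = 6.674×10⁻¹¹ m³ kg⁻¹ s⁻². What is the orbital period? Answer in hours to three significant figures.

μ = GM = 6.674×10⁻¹¹ × 7.348×10²² = 4.904×10¹² m³/s².
r_p = 1737 + 89.91 = 1826.9 km = 1.8269×10⁶ m.
r_a = 1737 + 5539 = 7276.0 km = 7.2760×10⁶ m.
Semi-major axis a = (r_p + r_a)/2 = (1826.9 + 7276.0)/2 = 4551.5 km = 4.551×10⁶ m.
By Kepler's third law T = 2π√(a³/μ) = 2π × 4.385×10³ = 2.755×10⁴ s.
= 7.653 hours.

T ≈ 7.65 hours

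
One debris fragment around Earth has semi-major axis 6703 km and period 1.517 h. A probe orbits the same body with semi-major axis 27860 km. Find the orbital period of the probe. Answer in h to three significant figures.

Kepler's third law: T² ∝ a³, so T₂ = T₁ (a₂/a₁)^(3/2).
a₂/a₁ = 4.156, (a₂/a₁)^(3/2) = 8.474.
T₂ = 1.517 × 8.474 = 12.85 h.

T₂ ≈ 12.9 h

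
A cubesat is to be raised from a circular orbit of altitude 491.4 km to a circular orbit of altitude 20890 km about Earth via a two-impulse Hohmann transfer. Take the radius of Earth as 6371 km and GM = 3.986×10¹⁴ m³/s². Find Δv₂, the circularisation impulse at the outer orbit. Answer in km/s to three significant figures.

Δv ≈ 1.40 km/s

r₁ = 6371 + 491.4 = 6862.4 km = 6.8624×10⁶ m.
r₂ = 6371 + 20890 = 27261 km = 2.7261×10⁷ m.
Transfer ellipse a_t = (r₁ + r₂)/2 = 1.706×10⁷ m.
At r₁: circular v_c1 = √(μ/r₁) = 7621 m/s; transfer-perigee v_p = √[μ(2/r₁ − 1/a_t)] = 9634 m/s.
At r₂: circular v_c2 = √(μ/r₂) = 3824 m/s; transfer-apogee v_a = √[μ(2/r₂ − 1/a_t)] = 2425 m/s.
Δv₂ = v_c2 − v_a = 1399 m/s.
= 1.399 km/s.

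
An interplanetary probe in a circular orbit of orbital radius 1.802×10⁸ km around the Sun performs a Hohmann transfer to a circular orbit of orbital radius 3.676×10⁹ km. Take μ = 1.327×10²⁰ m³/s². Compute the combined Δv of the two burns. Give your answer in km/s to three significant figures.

Δv_total ≈ 14.5 km/s

r₁ = 1.802×10⁸ km = 1.802×10¹¹ m.
r₂ = 3.676×10⁹ km = 3.676×10¹² m.
Transfer ellipse a_t = (r₁ + r₂)/2 = 1.928×10¹² m.
At r₁: circular v_c1 = √(μ/r₁) = 27140 m/s; transfer-perihelion v_p = √[μ(2/r₁ − 1/a_t)] = 37470 m/s.
Δv₁ = v_p − v_c1 = 10330 m/s.
At r₂: circular v_c2 = √(μ/r₂) = 6008 m/s; transfer-aphelion v_a = √[μ(2/r₂ − 1/a_t)] = 1837 m/s.
Δv₂ = v_c2 − v_a = 4171 m/s.
Total Δv = Δv₁ + Δv₂ = 14500 m/s = 14.50 km/s.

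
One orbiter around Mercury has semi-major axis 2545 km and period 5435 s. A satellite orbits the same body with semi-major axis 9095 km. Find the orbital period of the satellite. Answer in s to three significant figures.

T₂ ≈ 36700 s

Kepler's third law: T² ∝ a³, so T₂ = T₁ (a₂/a₁)^(3/2).
a₂/a₁ = 3.574, (a₂/a₁)^(3/2) = 6.756.
T₂ = 5435 × 6.756 = 36720 s.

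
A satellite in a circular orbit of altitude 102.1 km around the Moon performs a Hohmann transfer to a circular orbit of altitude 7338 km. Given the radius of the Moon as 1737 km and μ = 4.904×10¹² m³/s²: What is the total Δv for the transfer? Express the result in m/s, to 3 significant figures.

Δv_total ≈ 781 m/s

r₁ = 1737 + 102.1 = 1839.1 km = 1.8391×10⁶ m.
r₂ = 1737 + 7338 = 9075.0 km = 9.0750×10⁶ m.
Transfer ellipse a_t = (r₁ + r₂)/2 = 5.457×10⁶ m.
At r₁: circular v_c1 = √(μ/r₁) = 1633 m/s; transfer-perilune v_p = √[μ(2/r₁ − 1/a_t)] = 2106 m/s.
Δv₁ = v_p − v_c1 = 472.9 m/s.
At r₂: circular v_c2 = √(μ/r₂) = 735.1 m/s; transfer-apolune v_a = √[μ(2/r₂ − 1/a_t)] = 426.8 m/s.
Δv₂ = v_c2 − v_a = 308.4 m/s.
Total Δv = Δv₁ + Δv₂ = 781.2 m/s.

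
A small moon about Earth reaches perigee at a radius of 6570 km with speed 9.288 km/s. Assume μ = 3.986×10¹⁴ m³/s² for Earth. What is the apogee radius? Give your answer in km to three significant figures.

r_p = 6.570×10⁶ m.
Specific energy ε = v²/2 − μ/r = -1.754×10⁷ J/kg, so a = −μ/(2ε) = 1.137×10⁷ m.
The apsides satisfy r_p + r_a = 2a, so the apogee radius is 2a − r_p = 1.616×10⁷ m = 16160 km.

apogee radius ≈ 16200 km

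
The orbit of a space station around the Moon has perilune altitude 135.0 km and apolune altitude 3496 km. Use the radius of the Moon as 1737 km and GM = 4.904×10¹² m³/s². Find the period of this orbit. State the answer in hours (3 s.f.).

r_p = 1737 + 135.0 = 1872.0 km = 1.8720×10⁶ m.
r_a = 1737 + 3496 = 5233.0 km = 5.2330×10⁶ m.
Semi-major axis a = (r_p + r_a)/2 = (1872.0 + 5233.0)/2 = 3552.5 km = 3.552×10⁶ m.
By Kepler's third law T = 2π√(a³/μ) = 2π × 3.024×10³ = 1.900×10⁴ s.
= 5.277 hours.

T ≈ 5.28 hours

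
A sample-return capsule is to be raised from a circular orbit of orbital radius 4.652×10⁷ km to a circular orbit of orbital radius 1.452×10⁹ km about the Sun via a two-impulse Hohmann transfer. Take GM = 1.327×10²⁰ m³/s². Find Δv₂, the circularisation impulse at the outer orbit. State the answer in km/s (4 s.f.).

Δv ≈ 7.178 km/s

r₁ = 4.652×10⁷ km = 4.652×10¹⁰ m.
r₂ = 1.452×10⁹ km = 1.452×10¹² m.
Transfer ellipse a_t = (r₁ + r₂)/2 = 7.493×10¹¹ m.
At r₁: circular v_c1 = √(μ/r₁) = 53410 m/s; transfer-perihelion v_p = √[μ(2/r₁ − 1/a_t)] = 74350 m/s.
At r₂: circular v_c2 = √(μ/r₂) = 9560 m/s; transfer-aphelion v_a = √[μ(2/r₂ − 1/a_t)] = 2382 m/s.
Δv₂ = v_c2 − v_a = 7178 m/s.
= 7.178 km/s.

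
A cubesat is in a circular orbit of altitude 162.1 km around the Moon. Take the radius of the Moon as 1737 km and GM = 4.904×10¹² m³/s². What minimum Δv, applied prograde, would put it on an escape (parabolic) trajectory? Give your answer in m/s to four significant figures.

r = 1737 + 162.1 = 1899.1 km = 1.8991×10⁶ m.
Circular speed v_c = √(μ/r) = 1607 m/s.
Escape speed v_esc = √(2μ/r) = √2 × v_c = 2273 m/s.
Δv = v_esc − v_c = 665.6 m/s.

Δv ≈ 665.6 m/s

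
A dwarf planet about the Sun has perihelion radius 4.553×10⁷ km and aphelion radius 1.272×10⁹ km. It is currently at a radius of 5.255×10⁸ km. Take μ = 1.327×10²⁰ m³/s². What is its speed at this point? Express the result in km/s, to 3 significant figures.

Semi-major axis a = (r_p + r_a)/2 = 6.5876×10⁸ km = 6.588×10¹¹ m.
Vis-viva: v² = μ(2/r − 1/a) = 1.327×10²⁰ × (3.806×10⁻¹² − 1.518×10⁻¹²) = 3.036×10⁸ m²/s².
v = 17420 m/s = 17.42 km/s.

v ≈ 17.4 km/s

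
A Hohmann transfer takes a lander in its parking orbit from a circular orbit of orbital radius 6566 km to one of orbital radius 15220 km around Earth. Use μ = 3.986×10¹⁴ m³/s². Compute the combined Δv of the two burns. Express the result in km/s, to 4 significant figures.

r₁ = 6566 km = 6.566×10⁶ m.
r₂ = 15220 km = 1.522×10⁷ m.
Transfer ellipse a_t = (r₁ + r₂)/2 = 1.089×10⁷ m.
At r₁: circular v_c1 = √(μ/r₁) = 7791 m/s; transfer-perigee v_p = √[μ(2/r₁ − 1/a_t)] = 9210 m/s.
Δv₁ = v_p − v_c1 = 1418 m/s.
At r₂: circular v_c2 = √(μ/r₂) = 5118 m/s; transfer-apogee v_a = √[μ(2/r₂ − 1/a_t)] = 3973 m/s.
Δv₂ = v_c2 − v_a = 1144 m/s.
Total Δv = Δv₁ + Δv₂ = 2563 m/s = 2.563 km/s.

Δv_total ≈ 2.563 km/s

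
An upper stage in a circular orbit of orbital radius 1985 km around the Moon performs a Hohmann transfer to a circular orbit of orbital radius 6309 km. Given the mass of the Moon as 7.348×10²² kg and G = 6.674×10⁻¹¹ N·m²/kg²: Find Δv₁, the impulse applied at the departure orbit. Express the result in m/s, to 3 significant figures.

μ = GM = 6.674×10⁻¹¹ × 7.348×10²² = 4.904×10¹² m³/s².
r₁ = 1985 km = 1.985×10⁶ m.
r₂ = 6309 km = 6.309×10⁶ m.
Transfer ellipse a_t = (r₁ + r₂)/2 = 4.147×10⁶ m.
At r₁: circular v_c1 = √(μ/r₁) = 1572 m/s; transfer-perilune v_p = √[μ(2/r₁ − 1/a_t)] = 1939 m/s.
Δv₁ = v_p − v_c1 = 366.9 m/s.

Δv ≈ 367 m/s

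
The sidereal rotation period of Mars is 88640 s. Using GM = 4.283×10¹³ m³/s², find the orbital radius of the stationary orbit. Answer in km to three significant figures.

A synchronous orbit has period T, so by Kepler's third law a = (μT²/4π²)^(1/3).
μT²/4π² = 4.283×10¹³ × (8.864×10⁴)² / 39.48 = 8.524×10²¹ m³.
a = 2.043×10⁷ m = 20428 km.

r_sync ≈ 20400 km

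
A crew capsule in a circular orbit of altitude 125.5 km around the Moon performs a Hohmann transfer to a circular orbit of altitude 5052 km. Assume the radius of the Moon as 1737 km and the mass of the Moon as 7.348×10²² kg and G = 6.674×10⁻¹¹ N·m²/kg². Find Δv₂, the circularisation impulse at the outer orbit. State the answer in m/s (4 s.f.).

Δv ≈ 292.2 m/s

μ = GM = 6.674×10⁻¹¹ × 7.348×10²² = 4.904×10¹² m³/s².
r₁ = 1737 + 125.5 = 1862.5 km = 1.8625×10⁶ m.
r₂ = 1737 + 5052 = 6789.0 km = 6.7890×10⁶ m.
Transfer ellipse a_t = (r₁ + r₂)/2 = 4.326×10⁶ m.
At r₁: circular v_c1 = √(μ/r₁) = 1623 m/s; transfer-perilune v_p = √[μ(2/r₁ − 1/a_t)] = 2033 m/s.
At r₂: circular v_c2 = √(μ/r₂) = 849.9 m/s; transfer-apolune v_a = √[μ(2/r₂ − 1/a_t)] = 557.7 m/s.
Δv₂ = v_c2 − v_a = 292.2 m/s.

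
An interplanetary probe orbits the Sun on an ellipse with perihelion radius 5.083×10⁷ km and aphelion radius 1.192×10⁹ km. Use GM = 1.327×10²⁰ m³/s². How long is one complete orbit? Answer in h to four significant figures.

T ≈ 74220 h

Semi-major axis a = (r_p + r_a)/2 = (5.0830×10⁷ + 1.1920×10⁹)/2 = 6.2142×10⁸ km = 6.214×10¹¹ m.
By Kepler's third law T = 2π√(a³/μ) = 2π × 4.252×10⁷ = 2.672×10⁸ s.
= 74220 h.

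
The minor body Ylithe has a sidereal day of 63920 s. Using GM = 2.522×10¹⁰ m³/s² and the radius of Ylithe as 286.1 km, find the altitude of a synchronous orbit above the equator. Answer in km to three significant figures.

A synchronous orbit has period T, so by Kepler's third law a = (μT²/4π²)^(1/3).
μT²/4π² = 2.522×10¹⁰ × (6.392×10⁴)² / 39.48 = 2.610×10¹⁸ m³.
a = 1.377×10⁶ m = 1376.8 km.
Altitude h = a − R = 1376.8 − 286.1 = 1090.7 km.

h_sync ≈ 1090 km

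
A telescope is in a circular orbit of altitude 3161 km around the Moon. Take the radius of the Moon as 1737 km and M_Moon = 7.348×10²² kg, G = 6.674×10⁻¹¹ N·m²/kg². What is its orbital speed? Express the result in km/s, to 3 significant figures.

v ≈ 1.00 km/s

μ = GM = 6.674×10⁻¹¹ × 7.348×10²² = 4.904×10¹² m³/s².
r = 1737 + 3161 = 4898.0 km = 4.8980×10⁶ m.
For a circular orbit v = √(μ/r) = √(4.904×10¹² / 4.898×10⁶) = √(1.001×10⁶) = 1001 m/s.
That is 1.001 km/s.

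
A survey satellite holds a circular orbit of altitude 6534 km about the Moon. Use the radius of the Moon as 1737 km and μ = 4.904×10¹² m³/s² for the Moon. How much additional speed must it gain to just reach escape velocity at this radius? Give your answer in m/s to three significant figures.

r = 1737 + 6534 = 8271.0 km = 8.2710×10⁶ m.
Circular speed v_c = √(μ/r) = 770.0 m/s.
Escape speed v_esc = √(2μ/r) = √2 × v_c = 1089 m/s.
Δv = v_esc − v_c = 318.9 m/s.

Δv ≈ 319 m/s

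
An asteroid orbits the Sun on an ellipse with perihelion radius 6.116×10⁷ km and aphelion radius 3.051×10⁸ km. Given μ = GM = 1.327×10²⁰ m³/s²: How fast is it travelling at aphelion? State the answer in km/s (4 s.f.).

v ≈ 12.05 km/s

Semi-major axis a = (r_p + r_a)/2 = 1.8313×10⁸ km = 1.831×10¹¹ m.
Vis-viva: v² = μ(2/r − 1/a) = 1.327×10²⁰ × (6.555×10⁻¹² − 5.461×10⁻¹²) = 1.453×10⁸ m²/s².
v = 12050 m/s = 12.05 km/s.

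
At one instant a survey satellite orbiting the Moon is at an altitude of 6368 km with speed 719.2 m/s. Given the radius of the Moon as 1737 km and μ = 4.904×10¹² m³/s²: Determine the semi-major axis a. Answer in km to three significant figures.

a ≈ 7080 km

r = 1737 + 6368 = 8105.0 km = 8.105×10⁶ m.
Vis-viva rearranged: 1/a = 2/r − v²/μ = 2.468×10⁻⁷ − 1.055×10⁻⁷ = 1.413×10⁻⁷ m⁻¹.
a = 7.078×10⁶ m = 7077.8 km.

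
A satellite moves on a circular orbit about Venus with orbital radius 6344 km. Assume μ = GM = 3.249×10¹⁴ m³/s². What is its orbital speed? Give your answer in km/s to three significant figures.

v ≈ 7.16 km/s

r = 6344 km = 6.344×10⁶ m.
For a circular orbit v = √(μ/r) = √(3.249×10¹⁴ / 6.344×10⁶) = √(5.121×10⁷) = 7156 m/s.
That is 7.156 km/s.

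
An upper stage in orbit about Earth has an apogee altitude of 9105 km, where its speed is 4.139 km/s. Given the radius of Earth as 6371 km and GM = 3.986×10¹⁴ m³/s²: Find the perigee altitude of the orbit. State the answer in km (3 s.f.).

r_a = 6371 + 9105 = 15476 km = 1.548×10⁷ m.
Specific energy ε = v²/2 − μ/r = -1.719×10⁷ J/kg, so a = −μ/(2ε) = 1.159×10⁷ m.
The apsides satisfy r_p + r_a = 2a, so the perigee radius is 2a − r_a = 7.711×10⁶ m = 7711.4 km.
Perigee altitude = 7711.4 − 6371 = 1340.4 km.

perigee altitude ≈ 1340 km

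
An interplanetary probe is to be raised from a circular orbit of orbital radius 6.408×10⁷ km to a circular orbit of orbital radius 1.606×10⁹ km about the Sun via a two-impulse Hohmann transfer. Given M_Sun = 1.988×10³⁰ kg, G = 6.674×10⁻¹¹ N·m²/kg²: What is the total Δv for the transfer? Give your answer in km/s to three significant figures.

Δv_total ≈ 24.2 km/s

μ = GM = 6.674×10⁻¹¹ × 1.988×10³⁰ = 1.327×10²⁰ m³/s².
r₁ = 6.408×10⁷ km = 6.408×10¹⁰ m.
r₂ = 1.606×10⁹ km = 1.606×10¹² m.
Transfer ellipse a_t = (r₁ + r₂)/2 = 8.350×10¹¹ m.
At r₁: circular v_c1 = √(μ/r₁) = 45500 m/s; transfer-perihelion v_p = √[μ(2/r₁ − 1/a_t)] = 63100 m/s.
Δv₁ = v_p − v_c1 = 17600 m/s.
At r₂: circular v_c2 = √(μ/r₂) = 9089 m/s; transfer-aphelion v_a = √[μ(2/r₂ − 1/a_t)] = 2518 m/s.
Δv₂ = v_c2 − v_a = 6571 m/s.
Total Δv = Δv₁ + Δv₂ = 24170 m/s = 24.17 km/s.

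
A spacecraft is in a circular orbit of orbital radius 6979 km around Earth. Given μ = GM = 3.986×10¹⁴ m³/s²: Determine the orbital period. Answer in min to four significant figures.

T ≈ 96.71 min

r = 6979 km = 6.979×10⁶ m.
Kepler's third law: T = 2π√(r³/μ) = 2π√((6.979×10⁶)³ / 3.986×10¹⁴).
r³/μ = 8.528×10⁵ s², so T = 2π × 9.235×10² = 5.802×10³ s.
Converting: 5.802×10³ s ÷ 60.00 = 96.71 min.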